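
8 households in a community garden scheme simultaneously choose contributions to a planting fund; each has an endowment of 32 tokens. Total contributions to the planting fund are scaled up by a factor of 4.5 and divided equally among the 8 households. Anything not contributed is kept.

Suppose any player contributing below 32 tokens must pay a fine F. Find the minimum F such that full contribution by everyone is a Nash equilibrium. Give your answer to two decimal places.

14.00 tokens

Given the others contribute fully, the best deviation is to contribute 0 (any partial contribution still incurs the fine and gives up units whose private return 0.5625 is below 1).
Deviating from 32 to 0 saves 32 tokens but forfeits the deviator's share of the drop in the planting fund: 4.5/8 × 32 = 18.00.
So the deviation gain is 32 − 18.00 = 14.00, and the fine must be at least 14.00 tokens to wipe it out.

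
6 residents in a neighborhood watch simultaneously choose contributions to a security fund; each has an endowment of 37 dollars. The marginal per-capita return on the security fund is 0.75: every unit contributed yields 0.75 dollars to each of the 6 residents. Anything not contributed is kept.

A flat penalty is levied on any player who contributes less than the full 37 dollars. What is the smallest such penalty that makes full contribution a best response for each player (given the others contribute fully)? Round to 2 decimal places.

Given the others contribute fully, the best deviation is to contribute 0 (any partial contribution still incurs the fine and gives up units whose private return 0.75 is below 1).
Deviating from 37 to 0 saves 37 dollars but forfeits the deviator's share of the drop in the security fund: 0.75 × 37 = 27.75.
So the deviation gain is 37 − 27.75 = 9.25, and the fine must be at least 9.25 dollars to wipe it out.

9.25 dollars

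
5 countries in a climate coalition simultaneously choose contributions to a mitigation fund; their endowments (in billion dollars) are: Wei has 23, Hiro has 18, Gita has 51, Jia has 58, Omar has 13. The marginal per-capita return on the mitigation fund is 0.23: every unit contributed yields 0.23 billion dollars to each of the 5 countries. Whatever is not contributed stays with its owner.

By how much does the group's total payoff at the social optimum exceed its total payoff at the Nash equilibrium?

24.45 billion dollars

The private return per contributed unit is 0.23 < 1 for everyone, so the Nash equilibrium is zero contribution and the group total is Σ E_j = 23 + 18 + 51 + 58 + 13 = 163.
Each contributed unit returns 1.150 to the group, so the social optimum is full contribution by everyone: group total = 1.150 × 163 = 187.45.
Efficiency loss = (1.150 − 1) × 163 = 24.45.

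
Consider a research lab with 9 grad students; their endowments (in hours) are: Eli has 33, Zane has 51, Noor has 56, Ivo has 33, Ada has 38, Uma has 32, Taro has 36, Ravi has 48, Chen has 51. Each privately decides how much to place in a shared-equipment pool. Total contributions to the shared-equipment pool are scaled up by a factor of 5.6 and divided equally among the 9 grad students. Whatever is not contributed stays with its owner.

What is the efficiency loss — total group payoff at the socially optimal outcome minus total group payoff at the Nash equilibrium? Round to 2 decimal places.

The private return per contributed unit is 5.6/9 = 0.6222 < 1 for every player regardless of endowment, so the Nash equilibrium is zero contribution and the group total is Σ E_j = 33 + 51 + 56 + 33 + 38 + 32 + 36 + 48 + 51 = 378.
Each contributed unit returns 5.600 to the group, so the social optimum is full contribution by everyone: group total = 5.600 × 378 = 2116.80.
Efficiency loss = (5.600 − 1) × 378 = 1738.80.

1738.80 hours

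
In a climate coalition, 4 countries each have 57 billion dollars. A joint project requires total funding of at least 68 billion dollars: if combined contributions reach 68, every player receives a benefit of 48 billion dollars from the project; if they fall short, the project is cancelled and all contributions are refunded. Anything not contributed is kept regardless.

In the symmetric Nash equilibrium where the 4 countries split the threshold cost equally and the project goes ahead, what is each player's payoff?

88 billion dollars

Equal share of the threshold: 68/4 = 17.
At this profile no one gains by cutting their contribution: any cut drops the total below 68, the project is cancelled, contributions are refunded, and the deviator ends with 57, which is less than 57 − 17 + 48 = 88. Contributing more than 17 just wastes the excess. So contributing exactly 17 is a best response.
Each player's payoff: 57 − 17 + 48 = 88.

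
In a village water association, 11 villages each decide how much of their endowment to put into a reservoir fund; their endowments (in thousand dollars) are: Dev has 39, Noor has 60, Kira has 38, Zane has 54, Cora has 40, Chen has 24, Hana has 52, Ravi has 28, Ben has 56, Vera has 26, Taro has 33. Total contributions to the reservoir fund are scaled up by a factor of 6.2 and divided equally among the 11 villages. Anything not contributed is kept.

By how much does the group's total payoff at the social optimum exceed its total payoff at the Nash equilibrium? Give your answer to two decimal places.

2340.00 thousand dollars

The private return per contributed unit is 6.2/11 = 0.5636 < 1 for every player regardless of endowment, so the Nash equilibrium is zero contribution and the group total is Σ E_j = 39 + 60 + 38 + 54 + 40 + 24 + 52 + 28 + 56 + 26 + 33 = 450.
Each contributed unit returns 6.200 to the group, so the social optimum is full contribution by everyone: group total = 6.200 × 450 = 2790.00.
Efficiency loss = (6.200 − 1) × 450 = 2340.00.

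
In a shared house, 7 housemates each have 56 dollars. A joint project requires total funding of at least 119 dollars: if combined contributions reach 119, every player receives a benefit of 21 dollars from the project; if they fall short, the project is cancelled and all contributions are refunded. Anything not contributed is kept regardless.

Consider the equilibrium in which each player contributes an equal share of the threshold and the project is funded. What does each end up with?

Equal share of the threshold: 119/7 = 17.
At this profile no one gains by cutting their contribution: any cut drops the total below 119, the project is cancelled, contributions are refunded, and the deviator ends with 56, which is less than 56 − 17 + 21 = 60. Contributing more than 17 just wastes the excess. So contributing exactly 17 is a best response.
Each player's payoff: 56 − 17 + 21 = 60.

60 dollars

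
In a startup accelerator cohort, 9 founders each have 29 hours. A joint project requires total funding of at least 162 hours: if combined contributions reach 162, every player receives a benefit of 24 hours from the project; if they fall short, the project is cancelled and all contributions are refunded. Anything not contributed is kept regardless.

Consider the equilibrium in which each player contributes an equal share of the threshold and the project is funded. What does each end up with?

35 hours

Equal share of the threshold: 162/9 = 18.
At this profile no one gains by cutting their contribution: any cut drops the total below 162, the project is cancelled, contributions are refunded, and the deviator ends with 29, which is less than 29 − 18 + 24 = 35. Contributing more than 18 just wastes the excess. So contributing exactly 18 is a best response.
Each player's payoff: 29 − 18 + 24 = 35.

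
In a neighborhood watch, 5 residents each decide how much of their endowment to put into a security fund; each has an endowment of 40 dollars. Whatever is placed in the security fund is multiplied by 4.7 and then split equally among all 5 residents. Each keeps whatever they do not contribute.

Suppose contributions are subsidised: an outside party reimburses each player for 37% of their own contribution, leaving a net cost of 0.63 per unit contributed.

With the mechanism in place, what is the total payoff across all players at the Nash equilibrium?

The effective private return per unit is now (4.7/5) / 0.63 = 1.4921 > 1, so every player's dominant strategy flips to full contribution.
At the Nash equilibrium everyone contributes 40. Group total payoff = 5 × (40 × 0.37 + 4.7 × 40) = 1014.00.

1014.00 dollars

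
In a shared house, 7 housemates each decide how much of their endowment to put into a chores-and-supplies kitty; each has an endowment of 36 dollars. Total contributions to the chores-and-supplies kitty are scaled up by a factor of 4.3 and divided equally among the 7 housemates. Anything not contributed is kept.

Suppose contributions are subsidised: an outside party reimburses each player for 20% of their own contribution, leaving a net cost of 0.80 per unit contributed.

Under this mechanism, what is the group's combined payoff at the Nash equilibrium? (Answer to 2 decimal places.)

252.00 dollars

The effective private return is (4.3/7) / 0.80 = 0.7679, which is still under 1, so the mechanism doesn't change anyone's dominant strategy: zero contribution.
Everyone keeps their endowment and the group total is 7 × 36 = 252.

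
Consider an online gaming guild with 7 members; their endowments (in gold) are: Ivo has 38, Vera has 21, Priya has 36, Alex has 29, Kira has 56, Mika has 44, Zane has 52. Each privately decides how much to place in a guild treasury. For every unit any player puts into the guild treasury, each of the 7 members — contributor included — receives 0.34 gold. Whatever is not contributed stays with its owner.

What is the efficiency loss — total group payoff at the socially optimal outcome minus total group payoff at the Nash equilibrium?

The private return per contributed unit is 0.34 < 1 for everyone, so the Nash equilibrium is zero contribution and the group total is Σ E_j = 38 + 21 + 36 + 29 + 56 + 44 + 52 = 276.
Each contributed unit returns 2.380 to the group, so the social optimum is full contribution by everyone: group total = 2.380 × 276 = 656.88.
Efficiency loss = (2.380 − 1) × 276 = 380.88.

380.88 gold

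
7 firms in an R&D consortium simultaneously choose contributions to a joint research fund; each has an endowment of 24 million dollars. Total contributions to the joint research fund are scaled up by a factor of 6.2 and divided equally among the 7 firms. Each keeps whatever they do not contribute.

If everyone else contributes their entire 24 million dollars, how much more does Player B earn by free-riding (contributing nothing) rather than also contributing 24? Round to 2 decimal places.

2.74 million dollars

Switching from a contribution of 24 to 0 lets Player B keep an extra 24 million dollars, but lowers the joint research fund by 24, which costs Player B their own share of that drop: 6.2/7 × 24 = 21.26.
Net gain = 24 − 21.26 = 2.74. The private return per contributed unit (0.8857) is below 1, so free-riding is indeed the best response regardless of what the others do.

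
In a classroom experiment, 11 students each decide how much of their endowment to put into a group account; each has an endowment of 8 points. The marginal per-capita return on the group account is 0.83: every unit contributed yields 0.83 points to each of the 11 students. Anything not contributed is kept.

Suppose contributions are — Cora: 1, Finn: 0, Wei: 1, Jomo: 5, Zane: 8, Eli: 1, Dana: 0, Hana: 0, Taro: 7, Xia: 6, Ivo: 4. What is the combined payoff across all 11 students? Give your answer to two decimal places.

Total contributed: 1 + 0 + 1 + 5 + 8 + 1 + 0 + 0 + 7 + 6 + 4 = 33; total kept: 11 × 8 − 33 = 55.
The group account pays out 0.83 × 11 × 33 = 301.29 in aggregate.
Group total = 55 + 301.29 = 356.29.

356.29 points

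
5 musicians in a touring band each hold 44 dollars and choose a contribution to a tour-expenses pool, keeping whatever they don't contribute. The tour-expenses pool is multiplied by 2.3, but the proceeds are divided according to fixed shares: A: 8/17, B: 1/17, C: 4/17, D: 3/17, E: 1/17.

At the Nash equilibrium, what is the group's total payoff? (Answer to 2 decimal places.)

277.20 dollars

Each unit j contributes comes back to j as 2.3 × (j's share), so j prefers to contribute only if that share exceeds 1/2.3 = 0.4348; otherwise keeping the unit dominates.
Only A (8/17) clears that bar, contributing 44; the remaining 4 contribute 0. Total contributed: 44.
The tour-expenses pool pays out 2.3 × 44 = 101.20 in total (split across the unequal shares, but the aggregate is all that matters for the group sum).
The 4 free-riders keep 44 each, adding 176. Group total = 176 + 101.20 = 277.20.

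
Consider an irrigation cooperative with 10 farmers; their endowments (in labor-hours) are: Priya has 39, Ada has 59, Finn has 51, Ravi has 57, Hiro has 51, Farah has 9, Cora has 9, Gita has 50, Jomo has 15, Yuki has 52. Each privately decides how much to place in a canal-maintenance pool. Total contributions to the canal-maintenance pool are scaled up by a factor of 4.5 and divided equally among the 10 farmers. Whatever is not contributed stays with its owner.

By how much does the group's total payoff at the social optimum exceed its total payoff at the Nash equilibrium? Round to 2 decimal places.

1372.00 labor-hours

The private return per contributed unit is 4.5/10 = 0.4500 < 1 for every player regardless of endowment, so the Nash equilibrium is zero contribution and the group total is Σ E_j = 39 + 59 + 51 + 57 + 51 + 9 + 9 + 50 + 15 + 52 = 392.
Each contributed unit returns 4.500 to the group, so the social optimum is full contribution by everyone: group total = 4.500 × 392 = 1764.00.
Efficiency loss = (4.500 − 1) × 392 = 1372.00.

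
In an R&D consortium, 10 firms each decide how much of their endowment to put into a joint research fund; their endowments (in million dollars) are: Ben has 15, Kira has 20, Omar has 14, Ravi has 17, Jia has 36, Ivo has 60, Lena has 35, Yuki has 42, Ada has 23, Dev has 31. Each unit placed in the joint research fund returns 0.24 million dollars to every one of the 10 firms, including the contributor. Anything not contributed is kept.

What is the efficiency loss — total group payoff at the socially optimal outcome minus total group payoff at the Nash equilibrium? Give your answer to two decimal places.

410.20 million dollars

The private return per contributed unit is 0.24 < 1 for everyone, so the Nash equilibrium is zero contribution and the group total is Σ E_j = 15 + 20 + 14 + 17 + 36 + 60 + 35 + 42 + 23 + 31 = 293.
Each contributed unit returns 2.400 to the group, so the social optimum is full contribution by everyone: group total = 2.400 × 293 = 703.20.
Efficiency loss = (2.400 − 1) × 293 = 410.20.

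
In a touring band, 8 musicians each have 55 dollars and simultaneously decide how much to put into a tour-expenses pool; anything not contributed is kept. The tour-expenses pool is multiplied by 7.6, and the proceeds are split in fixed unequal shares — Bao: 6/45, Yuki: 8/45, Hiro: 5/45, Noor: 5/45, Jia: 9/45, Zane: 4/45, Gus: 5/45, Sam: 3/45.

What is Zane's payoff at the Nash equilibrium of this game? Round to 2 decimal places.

Player j's private return per contributed unit is 7.6 × (j's share). Contributing is weakly dominant for j when that share is at least 1/7.6 = 0.1316, and contributing 0 is dominant otherwise.
Bao, Yuki and Jia are above the threshold, contributing 55 each; the remaining 5 contribute 0. Total contributed: 165.
Zane keeps 55 and receives 7.6 × 165 × 4/45 = 111.47 from the tour-expenses pool, for a payoff of 166.47.

166.47 dollars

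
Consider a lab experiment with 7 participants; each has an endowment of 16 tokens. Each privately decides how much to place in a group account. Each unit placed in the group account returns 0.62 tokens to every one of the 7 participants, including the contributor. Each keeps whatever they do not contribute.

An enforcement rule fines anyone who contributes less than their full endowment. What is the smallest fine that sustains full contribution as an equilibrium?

6.08 tokens

Given the others contribute fully, the best deviation is to contribute 0 (any partial contribution still incurs the fine and gives up units whose private return 0.62 is below 1).
Deviating from 16 to 0 saves 16 tokens but forfeits the deviator's share of the drop in the group account: 0.62 × 16 = 9.92.
So the deviation gain is 16 − 9.92 = 6.08, and the fine must be at least 6.08 tokens to wipe it out.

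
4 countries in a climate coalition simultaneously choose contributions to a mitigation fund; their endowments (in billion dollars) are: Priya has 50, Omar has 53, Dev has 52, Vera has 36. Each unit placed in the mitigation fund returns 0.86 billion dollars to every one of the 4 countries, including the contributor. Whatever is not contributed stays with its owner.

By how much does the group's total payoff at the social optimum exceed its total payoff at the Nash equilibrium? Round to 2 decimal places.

466.04 billion dollars

The private return per contributed unit is 0.86 < 1 for everyone, so the Nash equilibrium is zero contribution and the group total is Σ E_j = 50 + 53 + 52 + 36 = 191.
Each contributed unit returns 3.440 to the group, so the social optimum is full contribution by everyone: group total = 3.440 × 191 = 657.04.
Efficiency loss = (3.440 − 1) × 191 = 466.04.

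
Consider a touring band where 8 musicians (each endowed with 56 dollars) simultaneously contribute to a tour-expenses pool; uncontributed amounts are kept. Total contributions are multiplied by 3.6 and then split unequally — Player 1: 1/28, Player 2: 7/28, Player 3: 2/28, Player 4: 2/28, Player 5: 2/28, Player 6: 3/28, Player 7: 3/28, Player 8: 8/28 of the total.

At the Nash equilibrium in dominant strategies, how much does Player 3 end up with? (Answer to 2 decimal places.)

Each unit j contributes comes back to j as 3.6 × (j's share), so j prefers to contribute only if that share exceeds 1/3.6 = 0.2778; otherwise keeping the unit dominates.
The only share above 0.2778 is Player 8's 8/28, contributing 56; the remaining 7 contribute 0. Total contributed: 56.
Player 3 keeps 56 and receives 3.6 × 56 × 2/28 = 14.40 from the tour-expenses pool, for a payoff of 70.40.

70.40 dollars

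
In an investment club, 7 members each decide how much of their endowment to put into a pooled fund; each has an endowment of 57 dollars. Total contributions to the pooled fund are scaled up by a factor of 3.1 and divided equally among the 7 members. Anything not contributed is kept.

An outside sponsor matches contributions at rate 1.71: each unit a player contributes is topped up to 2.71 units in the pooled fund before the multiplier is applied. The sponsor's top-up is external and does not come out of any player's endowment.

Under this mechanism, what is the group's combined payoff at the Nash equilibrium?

The effective private return per unit is now 3.1 × 2.71 / 7 = 1.2001 > 1, so every player's dominant strategy flips to full contribution.
At the Nash equilibrium everyone contributes 57. Group total payoff = 3.1 × 2.71 × 399 = 3352.00.

3352.00 dollars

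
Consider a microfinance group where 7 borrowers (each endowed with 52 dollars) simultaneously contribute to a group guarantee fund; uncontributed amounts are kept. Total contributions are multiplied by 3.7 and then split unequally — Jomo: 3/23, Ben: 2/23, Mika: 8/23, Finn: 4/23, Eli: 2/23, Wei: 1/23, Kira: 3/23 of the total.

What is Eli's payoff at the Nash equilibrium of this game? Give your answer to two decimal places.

68.73 dollars

For player j, contributing a unit is worthwhile iff 3.7 × (j's share) ≥ 1, i.e. iff j's share is at least 0.2703.
Mika alone (share 8/23) is above the threshold, contributing 52; the remaining 6 contribute 0. Total contributed: 52.
Eli keeps 52 and receives 3.7 × 52 × 2/23 = 16.73 from the group guarantee fund, for a payoff of 68.73.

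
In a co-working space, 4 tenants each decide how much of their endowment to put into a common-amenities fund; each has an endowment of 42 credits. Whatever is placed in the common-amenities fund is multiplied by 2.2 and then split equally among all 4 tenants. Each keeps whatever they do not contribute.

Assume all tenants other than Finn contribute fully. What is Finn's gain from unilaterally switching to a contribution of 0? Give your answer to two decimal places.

Switching from a contribution of 42 to 0 lets Finn keep an extra 42 credits, but lowers the common-amenities fund by 42, which costs Finn their own share of that drop: 2.2/4 × 42 = 23.10.
Net gain = 42 − 23.10 = 18.90. The private return per contributed unit (0.5500) is below 1, so free-riding is indeed the best response regardless of what the others do.

18.90 credits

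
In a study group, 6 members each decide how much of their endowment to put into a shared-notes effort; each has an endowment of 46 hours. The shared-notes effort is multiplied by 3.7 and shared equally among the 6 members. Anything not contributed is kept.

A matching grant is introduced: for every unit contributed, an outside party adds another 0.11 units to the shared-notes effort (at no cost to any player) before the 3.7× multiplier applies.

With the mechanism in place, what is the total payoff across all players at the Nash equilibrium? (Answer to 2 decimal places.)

276.00 hours

The effective private return is 3.7 × 1.11 / 6 = 0.6845, which is still under 1, so the mechanism doesn't change anyone's dominant strategy: zero contribution.
Everyone keeps their endowment and the group total is 6 × 46 = 276.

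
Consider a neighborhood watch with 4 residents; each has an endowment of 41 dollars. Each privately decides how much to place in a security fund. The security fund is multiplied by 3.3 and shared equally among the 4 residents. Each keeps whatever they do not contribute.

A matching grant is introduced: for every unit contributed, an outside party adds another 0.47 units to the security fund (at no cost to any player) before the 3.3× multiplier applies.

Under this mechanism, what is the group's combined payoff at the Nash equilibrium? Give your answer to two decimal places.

795.56 dollars

Under the mechanism each unit contributed yields 3.3 × 1.47 / 4 = 1.2128 back to its contributor per unit of net cost, which exceeds 1, making full contribution the dominant choice for everyone.
At the Nash equilibrium everyone contributes 41. Group total payoff = 3.3 × 1.47 × 164 = 795.56.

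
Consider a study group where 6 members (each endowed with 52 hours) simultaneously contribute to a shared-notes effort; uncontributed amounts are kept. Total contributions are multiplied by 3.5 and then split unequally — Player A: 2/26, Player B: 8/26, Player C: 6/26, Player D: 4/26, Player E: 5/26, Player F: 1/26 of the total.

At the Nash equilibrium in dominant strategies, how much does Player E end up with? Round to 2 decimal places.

87.00 hours

Player j's private return per contributed unit is 3.5 × (j's share). Contributing is weakly dominant for j when that share is at least 1/3.5 = 0.2857, and contributing 0 is dominant otherwise.
The only share above 0.2857 is Player B's 8/26, contributing 52; the remaining 5 contribute 0. Total contributed: 52.
Player E keeps 52 and receives 3.5 × 52 × 5/26 = 35.00 from the shared-notes effort, for a payoff of 87.00.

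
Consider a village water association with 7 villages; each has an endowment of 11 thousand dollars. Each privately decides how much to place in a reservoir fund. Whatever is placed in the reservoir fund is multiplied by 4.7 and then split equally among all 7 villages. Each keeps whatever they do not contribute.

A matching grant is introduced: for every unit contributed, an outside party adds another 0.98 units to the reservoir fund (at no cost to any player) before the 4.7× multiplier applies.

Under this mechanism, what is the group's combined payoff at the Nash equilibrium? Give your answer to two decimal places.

716.56 thousand dollars

The effective private return per unit is now 4.7 × 1.98 / 7 = 1.3294 > 1, so every player's dominant strategy flips to full contribution.
So the Nash equilibrium is full contribution by all 7; the group earns 4.7 × 1.98 × 77 = 716.56.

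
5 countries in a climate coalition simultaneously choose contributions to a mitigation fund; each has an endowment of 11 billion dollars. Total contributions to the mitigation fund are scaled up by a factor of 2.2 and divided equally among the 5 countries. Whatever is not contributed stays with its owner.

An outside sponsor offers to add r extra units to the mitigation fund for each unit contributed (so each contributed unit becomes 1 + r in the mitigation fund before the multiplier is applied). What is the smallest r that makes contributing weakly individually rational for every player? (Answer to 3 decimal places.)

With matching at rate r, one contributed unit becomes (1 + r) in the mitigation fund and returns 2.2 × (1 + r) / 5 to the contributor.
Setting this equal to 1: 1 + r = 5/2.2 = 2.2727.
So the minimum matching rate is r = 2.2727 − 1 = 1.273.

1.273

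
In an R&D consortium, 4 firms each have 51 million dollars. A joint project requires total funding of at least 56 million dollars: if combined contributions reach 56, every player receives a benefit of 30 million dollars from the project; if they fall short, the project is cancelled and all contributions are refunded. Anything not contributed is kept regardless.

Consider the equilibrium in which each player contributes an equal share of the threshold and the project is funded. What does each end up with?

67 million dollars

Equal share of the threshold: 56/4 = 14.
At this profile no one gains by cutting their contribution: any cut drops the total below 56, the project is cancelled, contributions are refunded, and the deviator ends with 51, which is less than 51 − 14 + 30 = 67. Contributing more than 14 just wastes the excess. So contributing exactly 14 is a best response.
Each player's payoff: 51 − 14 + 30 = 67.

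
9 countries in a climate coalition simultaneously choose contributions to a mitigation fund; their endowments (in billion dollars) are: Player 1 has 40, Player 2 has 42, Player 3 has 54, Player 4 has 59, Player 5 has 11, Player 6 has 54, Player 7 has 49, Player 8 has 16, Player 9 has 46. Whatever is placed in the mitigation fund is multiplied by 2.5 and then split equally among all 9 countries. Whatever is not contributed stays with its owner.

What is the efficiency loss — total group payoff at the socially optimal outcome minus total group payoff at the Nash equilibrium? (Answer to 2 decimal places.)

The private return per contributed unit is 2.5/9 = 0.2778 < 1 for every player regardless of endowment, so the Nash equilibrium is zero contribution and the group total is Σ E_j = 40 + 42 + 54 + 59 + 11 + 54 + 49 + 16 + 46 = 371.
Each contributed unit returns 2.500 to the group, so the social optimum is full contribution by everyone: group total = 2.500 × 371 = 927.50.
Efficiency loss = (2.500 − 1) × 371 = 556.50.

556.50 billion dollars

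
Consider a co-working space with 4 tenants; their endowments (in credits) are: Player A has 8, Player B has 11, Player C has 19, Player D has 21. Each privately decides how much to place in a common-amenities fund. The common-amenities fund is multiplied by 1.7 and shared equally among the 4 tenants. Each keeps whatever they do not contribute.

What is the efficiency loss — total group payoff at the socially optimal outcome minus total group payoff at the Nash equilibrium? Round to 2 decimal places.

The private return per contributed unit is 1.7/4 = 0.4250 < 1 for every player regardless of endowment, so the Nash equilibrium is zero contribution and the group total is Σ E_j = 8 + 11 + 19 + 21 = 59.
Each contributed unit returns 1.700 to the group, so the social optimum is full contribution by everyone: group total = 1.700 × 59 = 100.30.
Efficiency loss = (1.700 − 1) × 59 = 41.30.

41.30 credits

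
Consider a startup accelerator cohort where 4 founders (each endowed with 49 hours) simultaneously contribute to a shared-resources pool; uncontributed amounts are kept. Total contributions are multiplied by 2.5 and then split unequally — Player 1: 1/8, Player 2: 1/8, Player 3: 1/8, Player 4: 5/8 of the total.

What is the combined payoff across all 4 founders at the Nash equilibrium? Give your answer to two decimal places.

For player j, contributing a unit is worthwhile iff 2.5 × (j's share) ≥ 1, i.e. iff j's share is at least 0.4000.
Only Player 4 (5/8) clears that bar, contributing 49; the remaining 3 contribute 0. Total contributed: 49.
The shared-resources pool pays out 2.5 × 49 = 122.50 in total (split across the unequal shares, but the aggregate is all that matters for the group sum).
The 3 free-riders keep 49 each, adding 147. Group total = 147 + 122.50 = 269.50.

269.50 hours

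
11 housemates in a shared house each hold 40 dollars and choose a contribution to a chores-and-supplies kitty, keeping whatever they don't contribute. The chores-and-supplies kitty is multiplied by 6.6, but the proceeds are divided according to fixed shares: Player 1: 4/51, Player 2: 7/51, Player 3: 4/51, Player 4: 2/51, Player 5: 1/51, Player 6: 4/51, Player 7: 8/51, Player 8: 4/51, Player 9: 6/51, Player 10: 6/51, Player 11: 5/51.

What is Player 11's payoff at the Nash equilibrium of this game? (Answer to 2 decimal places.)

65.88 dollars

For player j, contributing a unit is worthwhile iff 6.6 × (j's share) ≥ 1, i.e. iff j's share is at least 0.1515.
The only share above 0.1515 is Player 7's 8/51, contributing 40; the remaining 10 contribute 0. Total contributed: 40.
Player 11 keeps 40 and receives 6.6 × 40 × 5/51 = 25.88 from the chores-and-supplies kitty, for a payoff of 65.88.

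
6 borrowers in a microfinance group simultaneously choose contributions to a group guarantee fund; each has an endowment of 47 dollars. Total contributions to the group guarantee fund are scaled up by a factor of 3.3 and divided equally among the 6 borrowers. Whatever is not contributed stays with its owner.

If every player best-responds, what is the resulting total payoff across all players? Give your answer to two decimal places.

282.00 dollars

Each contributed unit returns 3.3/6 = 0.5500 to its contributor — below 1 — so contributing 0 is dominant for every player. At the Nash equilibrium everyone keeps their 47, and the group total is 6 × 47 = 282.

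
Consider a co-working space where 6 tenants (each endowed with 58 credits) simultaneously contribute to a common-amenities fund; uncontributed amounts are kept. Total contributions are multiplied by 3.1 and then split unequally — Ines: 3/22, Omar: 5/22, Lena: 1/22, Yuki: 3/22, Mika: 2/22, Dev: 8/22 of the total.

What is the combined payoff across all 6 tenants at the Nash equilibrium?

Player j's private return per contributed unit is 3.1 × (j's share). Contributing is weakly dominant for j when that share is at least 1/3.1 = 0.3226, and contributing 0 is dominant otherwise.
Only Dev (8/22) clears that bar, contributing 58; the remaining 5 contribute 0. Total contributed: 58.
The common-amenities fund pays out 3.1 × 58 = 179.80 in total (split across the unequal shares, but the aggregate is all that matters for the group sum).
The 5 free-riders keep 58 each, adding 290. Group total = 290 + 179.80 = 469.80.

469.80 credits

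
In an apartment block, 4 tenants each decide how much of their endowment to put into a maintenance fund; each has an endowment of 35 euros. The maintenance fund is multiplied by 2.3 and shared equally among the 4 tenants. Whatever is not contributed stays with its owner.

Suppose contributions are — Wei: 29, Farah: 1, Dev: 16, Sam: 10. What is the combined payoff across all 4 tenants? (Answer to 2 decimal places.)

Total contributed: 29 + 1 + 16 + 10 = 56; total kept: 4 × 35 − 56 = 84.
The maintenance fund pays out 2.3 × 56 = 128.80 in aggregate.
Group total = 84 + 128.80 = 212.80.

212.80 euros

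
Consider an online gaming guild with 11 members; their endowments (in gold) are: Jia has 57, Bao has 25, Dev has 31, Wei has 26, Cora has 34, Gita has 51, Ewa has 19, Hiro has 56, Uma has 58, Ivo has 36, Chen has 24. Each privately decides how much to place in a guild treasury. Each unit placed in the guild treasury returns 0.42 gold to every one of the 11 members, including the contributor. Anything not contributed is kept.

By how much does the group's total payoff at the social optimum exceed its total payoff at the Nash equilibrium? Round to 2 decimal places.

The private return per contributed unit is 0.42 < 1 for everyone, so the Nash equilibrium is zero contribution and the group total is Σ E_j = 57 + 25 + 31 + 26 + 34 + 51 + 19 + 56 + 58 + 36 + 24 = 417.
Each contributed unit returns 4.620 to the group, so the social optimum is full contribution by everyone: group total = 4.620 × 417 = 1926.54.
Efficiency loss = (4.620 − 1) × 417 = 1509.54.

1509.54 gold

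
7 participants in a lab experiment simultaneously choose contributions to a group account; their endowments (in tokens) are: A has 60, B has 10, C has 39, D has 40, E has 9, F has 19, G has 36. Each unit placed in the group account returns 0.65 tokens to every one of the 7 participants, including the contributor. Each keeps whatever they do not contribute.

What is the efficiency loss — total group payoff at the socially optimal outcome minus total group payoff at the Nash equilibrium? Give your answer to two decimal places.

756.15 tokens

The private return per contributed unit is 0.65 < 1 for everyone, so the Nash equilibrium is zero contribution and the group total is Σ E_j = 60 + 10 + 39 + 40 + 9 + 19 + 36 = 213.
Each contributed unit returns 4.550 to the group, so the social optimum is full contribution by everyone: group total = 4.550 × 213 = 969.15.
Efficiency loss = (4.550 − 1) × 213 = 756.15.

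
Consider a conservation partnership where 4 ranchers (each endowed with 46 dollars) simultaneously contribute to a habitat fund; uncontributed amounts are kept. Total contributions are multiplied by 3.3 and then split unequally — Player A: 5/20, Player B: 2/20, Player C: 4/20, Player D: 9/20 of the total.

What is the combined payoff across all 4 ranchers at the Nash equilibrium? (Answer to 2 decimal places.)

Player j's private return per contributed unit is 3.3 × (j's share). Contributing is weakly dominant for j when that share is at least 1/3.3 = 0.3030, and contributing 0 is dominant otherwise.
Player D alone (share 9/20) is above the threshold, contributing 46; the remaining 3 contribute 0. Total contributed: 46.
The habitat fund pays out 3.3 × 46 = 151.80 in total (split across the unequal shares, but the aggregate is all that matters for the group sum).
The 3 free-riders keep 46 each, adding 138. Group total = 138 + 151.80 = 289.80.

289.80 dollars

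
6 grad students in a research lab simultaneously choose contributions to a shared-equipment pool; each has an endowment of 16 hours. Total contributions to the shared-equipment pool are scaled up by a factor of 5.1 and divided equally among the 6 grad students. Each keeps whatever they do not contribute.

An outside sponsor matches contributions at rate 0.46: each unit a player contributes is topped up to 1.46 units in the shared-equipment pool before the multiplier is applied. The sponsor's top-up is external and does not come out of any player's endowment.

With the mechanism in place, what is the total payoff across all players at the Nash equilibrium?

714.82 hours

The effective private return per unit is now 5.1 × 1.46 / 6 = 1.2410 > 1, so every player's dominant strategy flips to full contribution.
So the Nash equilibrium is full contribution by all 6; the group earns 5.1 × 1.46 × 96 = 714.82.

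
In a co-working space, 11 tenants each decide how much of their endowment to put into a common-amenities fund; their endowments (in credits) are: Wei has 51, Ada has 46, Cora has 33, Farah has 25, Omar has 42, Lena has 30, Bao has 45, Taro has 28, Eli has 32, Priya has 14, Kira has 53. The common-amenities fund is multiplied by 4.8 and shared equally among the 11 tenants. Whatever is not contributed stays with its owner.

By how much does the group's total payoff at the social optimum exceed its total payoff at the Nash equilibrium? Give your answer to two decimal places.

The private return per contributed unit is 4.8/11 = 0.4364 < 1 for every player regardless of endowment, so the Nash equilibrium is zero contribution and the group total is Σ E_j = 51 + 46 + 33 + 25 + 42 + 30 + 45 + 28 + 32 + 14 + 53 = 399.
Each contributed unit returns 4.800 to the group, so the social optimum is full contribution by everyone: group total = 4.800 × 399 = 1915.20.
Efficiency loss = (4.800 − 1) × 399 = 1516.20.

1516.20 credits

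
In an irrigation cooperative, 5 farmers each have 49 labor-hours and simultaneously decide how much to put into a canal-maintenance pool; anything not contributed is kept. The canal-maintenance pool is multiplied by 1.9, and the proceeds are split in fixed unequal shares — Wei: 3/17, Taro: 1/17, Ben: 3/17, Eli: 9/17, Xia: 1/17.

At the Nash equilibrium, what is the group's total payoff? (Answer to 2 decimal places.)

289.10 labor-hours

Player j's private return per contributed unit is 1.9 × (j's share). Contributing is weakly dominant for j when that share is at least 1/1.9 = 0.5263, and contributing 0 is dominant otherwise.
The only share above 0.5263 is Eli's 9/17, contributing 49; the remaining 4 contribute 0. Total contributed: 49.
The canal-maintenance pool pays out 1.9 × 49 = 93.10 in total (split across the unequal shares, but the aggregate is all that matters for the group sum).
The 4 free-riders keep 49 each, adding 196. Group total = 196 + 93.10 = 289.10.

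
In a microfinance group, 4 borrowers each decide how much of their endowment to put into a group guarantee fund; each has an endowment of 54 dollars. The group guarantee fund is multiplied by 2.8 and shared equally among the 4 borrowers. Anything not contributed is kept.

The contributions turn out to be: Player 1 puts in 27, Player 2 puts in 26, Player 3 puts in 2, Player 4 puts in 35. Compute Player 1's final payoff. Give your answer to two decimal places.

Total contributed: 27 + 26 + 2 + 35 = 90.
Each receives 2.8 × 90 / 4 = 63.00 from the group guarantee fund.
Player 1 keeps 54 − 27 = 27, so Player 1's payoff is 27 + 63.00 = 90.00.

90.00 dollars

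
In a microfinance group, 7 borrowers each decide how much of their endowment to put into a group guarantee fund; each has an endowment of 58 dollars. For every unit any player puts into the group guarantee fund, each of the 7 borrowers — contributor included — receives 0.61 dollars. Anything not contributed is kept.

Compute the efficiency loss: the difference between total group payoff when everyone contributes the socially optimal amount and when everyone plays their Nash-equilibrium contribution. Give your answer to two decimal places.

1327.62 dollars

The private return per contributed unit is 0.61 < 1, so contributing 0 is dominant for every player. At the Nash equilibrium everyone keeps their 58, and the group total is 7 × 58 = 406.
Each contributed unit returns 4.270 to the group as a whole (0.61 to each of 7 players), which exceeds 1, so the social optimum is full contribution: group total = 4.270 × 406 = 1733.62.
Efficiency loss = 1733.62 − 406 = 1327.62.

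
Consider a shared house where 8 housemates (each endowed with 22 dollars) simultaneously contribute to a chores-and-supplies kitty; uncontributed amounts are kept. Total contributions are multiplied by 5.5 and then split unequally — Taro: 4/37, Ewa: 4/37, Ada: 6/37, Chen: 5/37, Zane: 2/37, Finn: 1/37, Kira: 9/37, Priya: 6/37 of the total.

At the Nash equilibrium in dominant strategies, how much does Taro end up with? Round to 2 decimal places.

35.08 dollars

A player with share s gets back 5.5·s per unit contributed, so full contribution is dominant for anyone with s > 1/5.5 = 0.1818 and zero contribution is dominant for anyone below.
The only share above 0.1818 is Kira's 9/37, contributing 22; the remaining 7 contribute 0. Total contributed: 22.
Taro keeps 22 and receives 5.5 × 22 × 4/37 = 13.08 from the chores-and-supplies kitty, for a payoff of 35.08.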